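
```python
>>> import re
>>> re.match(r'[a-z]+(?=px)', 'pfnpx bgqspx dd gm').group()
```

Lookahead/lookbehind check context without consuming it, so the matched span excludes the asserted characters.
With `match`, the pattern is implicitly anchored at the beginning.
The match spans [0:3] → 'pfn'.

'pfn'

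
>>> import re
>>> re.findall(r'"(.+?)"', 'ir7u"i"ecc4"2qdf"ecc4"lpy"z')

['i', '2qdf', 'lpy']

With the lazy modifier that quantifier settles for the fewest repetitions that let the rest of the pattern succeed (the atoms after it are unaffected and can still be greedy).
`findall` collects group 1 from each match (3 total).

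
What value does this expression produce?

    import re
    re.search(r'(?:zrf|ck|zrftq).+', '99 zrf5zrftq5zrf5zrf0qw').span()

(3, 23)

The match spans [3:23] → 'zrf5zrftq5zrf5zrf0qw'.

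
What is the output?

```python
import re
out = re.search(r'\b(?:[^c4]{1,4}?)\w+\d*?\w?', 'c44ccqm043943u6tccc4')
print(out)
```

The pattern matches a word boundary (`\b`, zero-width); then 1 to 4 of any character except [c4] (lazy) (non-capturing group); then one or more of a word character, then zero or more of a digit (lazy), then optionally a word character.
Here no position works, so the call returns None.

None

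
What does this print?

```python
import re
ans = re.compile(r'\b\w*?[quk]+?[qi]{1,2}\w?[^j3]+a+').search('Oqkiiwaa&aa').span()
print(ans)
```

(0, 11)

This matches a word boundary (`\b`, zero-width); then zero or more of a word character (lazy), then one or more of one of [quk] (lazy), then 1 to 2 of one of [qi]; then optionally a word character, then one or more of any character except [j3]; then one or more of a literal 'a'.
`search` walks the string left to right and returns the first match it finds.
The match spans [0:11] → 'Oqkiiwaa&aa'.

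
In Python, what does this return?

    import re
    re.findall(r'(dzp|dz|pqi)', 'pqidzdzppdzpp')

['pqi', 'dz', 'dzp', 'dzp']

Alternation isn't longest-match — the leftmost alternative that fits at this position is chosen.
One capturing group, so `findall` returns just the captured substring from each match — 4 in all.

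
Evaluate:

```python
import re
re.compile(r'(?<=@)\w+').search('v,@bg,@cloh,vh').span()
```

(3, 5)

The positive lookaround only admits positions where the adjacent text matches; those characters stay outside the span.
`re.search` tries every starting position until one works.
The match spans [3:5] → 'bg'.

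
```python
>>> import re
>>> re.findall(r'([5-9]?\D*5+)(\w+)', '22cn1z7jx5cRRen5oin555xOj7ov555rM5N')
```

[('7jx5', 'cRRen5oin555xOj7ov555rM5N')]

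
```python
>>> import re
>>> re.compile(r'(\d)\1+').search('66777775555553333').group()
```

After group 1 captures some text, `\1` only succeeds where that same text appears again.
The match spans [0:2] → '66'.

'66'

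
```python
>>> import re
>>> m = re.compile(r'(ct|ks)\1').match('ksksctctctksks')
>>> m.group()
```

`\1` has to match the exact text group 1 already captured.
`match` is anchored at position 0; if the pattern doesn't fit there, it returns None.
The match spans [0:4] → 'ksks'.
Captured: group 1 = 'ks'.

'ksks'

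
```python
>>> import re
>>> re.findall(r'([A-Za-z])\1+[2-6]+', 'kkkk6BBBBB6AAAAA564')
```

`\1` is not a pattern — it's the concrete string captured by group 1, re-applied verbatim.
Scanning left to right: at [0:5] match 'kkkk6', group 1 = 'k'; at [5:11] match 'BBBBB6', group 1 = 'B'; at [11:19] match 'AAAAA564', group 1 = 'A'.
One capturing group, so `findall` returns just the captured substring from each match — 3 in all.

['k', 'B', 'A']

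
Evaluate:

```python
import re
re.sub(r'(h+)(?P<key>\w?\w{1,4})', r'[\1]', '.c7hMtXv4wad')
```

Pattern: one or more of a literal 'h' (captured); then optionally a word character, then 1 to 4 of a word character (captured as 'key').
Matches: at [3:9] → 'hMtXv4'.
`\1` in the replacement pulls in group 1's text for each match.

'.c7[h]wad'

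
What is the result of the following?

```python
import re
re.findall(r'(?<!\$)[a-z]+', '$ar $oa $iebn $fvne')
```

['r', 'a', 'ebn', 'vne']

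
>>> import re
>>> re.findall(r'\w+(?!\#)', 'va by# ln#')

['va', 'b', 'l']

`(?!…)`/`(?<!…)` only lets a position through if the neighbouring text does NOT match; no characters are consumed.
With no groups in the pattern, `findall` gives back each whole match — 3 here.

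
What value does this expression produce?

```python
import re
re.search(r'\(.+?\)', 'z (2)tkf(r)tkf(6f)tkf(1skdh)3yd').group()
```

'(2)'

The match spans [2:5] → '(2)'.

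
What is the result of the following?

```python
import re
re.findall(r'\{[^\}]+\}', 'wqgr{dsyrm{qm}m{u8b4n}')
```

['{dsyrm{qm}', '{u8b4n}']

`findall` yields the raw match text (2 of them) because the pattern has no groups.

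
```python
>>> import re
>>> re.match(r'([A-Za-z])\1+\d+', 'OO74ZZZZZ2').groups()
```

('O',)

After group 1 captures some text, `\1` only succeeds where that same text appears again.
`re.match` won't scan ahead — the pattern has to work from the very first character.
The match spans [0:4] → 'OO74'.
Captured: group 1 = 'O'.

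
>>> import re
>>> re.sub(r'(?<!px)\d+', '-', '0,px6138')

`(?!…)`/`(?<!…)` only lets a position through if the neighbouring text does NOT match; no characters are consumed.
Each match is replaced by '-'.

'-,px6-'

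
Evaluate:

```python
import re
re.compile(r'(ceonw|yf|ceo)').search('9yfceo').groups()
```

('yf',)

The match spans [1:3] → 'yf'.
Captured: group 1 = 'yf'.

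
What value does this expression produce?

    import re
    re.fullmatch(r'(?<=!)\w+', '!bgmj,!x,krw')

Lookahead/lookbehind check context without consuming it, so the matched span excludes the asserted characters.
`re.fullmatch` requires the pattern to consume the entire string.
Here the pattern can't cover the whole string, so the call returns None.

None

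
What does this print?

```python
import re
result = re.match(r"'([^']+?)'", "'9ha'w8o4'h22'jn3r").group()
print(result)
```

`match` is anchored at position 0; if the pattern doesn't fit there, it returns None.
The match spans [0:5] → "'9ha'".
Captured: group 1 = '9ha'.

'9ha'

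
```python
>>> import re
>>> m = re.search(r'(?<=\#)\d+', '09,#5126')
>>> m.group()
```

The `(?=…)`/`(?<=…)` assertion just peeks at neighbouring text; it doesn't advance the match position.
The match spans [4:8] → '5126'.

'5126'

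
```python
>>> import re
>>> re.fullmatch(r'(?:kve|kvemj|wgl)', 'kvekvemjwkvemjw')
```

`re.fullmatch` is like wrapping the pattern in `^…$` (in single-line mode).
Here there's no way to consume every character, so the call returns None.

None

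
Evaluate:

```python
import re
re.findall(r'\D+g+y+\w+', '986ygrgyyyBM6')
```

['ygrgyyyBM6']

The pattern matches one or more of a non-digit, then one or more of a literal 'g', then one or more of a literal 'y'; then one or more of a word character.
Scanning left to right: at [3:13] → 'ygrgyyyBM6'.
Since nothing is captured, `findall` lists the 1 matched substring directly.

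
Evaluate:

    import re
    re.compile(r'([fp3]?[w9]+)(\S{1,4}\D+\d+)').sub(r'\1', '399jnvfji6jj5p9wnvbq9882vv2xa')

'399jj5p9wvv2xa'

Pattern: optionally one of [fp3], then one or more of one of [w9] (captured); then 1 to 4 of a non-whitespace character, then one or more of a non-digit, then one or more of a digit (captured).
The replacement refers to a captured group, so each match is rewritten using its own captured text.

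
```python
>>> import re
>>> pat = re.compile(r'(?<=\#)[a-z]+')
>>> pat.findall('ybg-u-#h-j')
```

The `(?=…)`/`(?<=…)` assertion just peeks at neighbouring text; it doesn't advance the match position.
Matches: at [7:8] → 'h'.
With no groups in the pattern, `findall` gives back each whole match — 1 here.

['h']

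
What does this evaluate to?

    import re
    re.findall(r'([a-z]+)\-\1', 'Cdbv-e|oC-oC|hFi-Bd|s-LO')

`\1` is not a pattern — it's the concrete string captured by group 1, re-applied verbatim.
One capturing group, so `findall` returns just the captured substring from each match — 0 in all.
Nothing in the string satisfies the pattern, so the list is empty.

[]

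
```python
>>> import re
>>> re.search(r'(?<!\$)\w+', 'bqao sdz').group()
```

'bqao'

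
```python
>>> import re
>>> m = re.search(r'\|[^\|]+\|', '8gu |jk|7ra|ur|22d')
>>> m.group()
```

`re.search` tries every starting position until one works.
The match spans [4:8] → '|jk|'.

'|jk|'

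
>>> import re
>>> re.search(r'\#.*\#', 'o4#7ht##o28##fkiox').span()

(2, 13)

`search` walks the string left to right and returns the first match it finds.
The match spans [2:13] → '#7ht##o28##'.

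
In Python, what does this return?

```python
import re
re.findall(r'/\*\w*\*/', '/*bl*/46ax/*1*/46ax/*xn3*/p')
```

['/*bl*/', '/*1*/', '/*xn3*/']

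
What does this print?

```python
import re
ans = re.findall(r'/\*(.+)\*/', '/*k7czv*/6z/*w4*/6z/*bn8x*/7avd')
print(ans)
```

Matches: at [0:27] match '/*k7czv*/6z/*w4*/6z/*bn8x*/', group 1 = 'k7czv*/6z/*w4*/6z/*bn8x'.
With a single group, `findall` returns only what that group captured — 1 item.

['k7czv*/6z/*w4*/6z/*bn8x']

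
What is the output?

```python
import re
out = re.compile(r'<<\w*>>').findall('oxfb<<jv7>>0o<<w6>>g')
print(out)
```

Matches: at [4:11] → '<<jv7>>'; at [13:19] → '<<w6>>'.
`findall` yields the raw match text (2 of them) because the pattern has no groups.

['<<jv7>>', '<<w6>>']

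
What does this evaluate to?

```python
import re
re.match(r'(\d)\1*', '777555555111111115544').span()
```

(0, 3)

`re.match` only tries the pattern at the start of the string.
The match spans [0:3] → '777'.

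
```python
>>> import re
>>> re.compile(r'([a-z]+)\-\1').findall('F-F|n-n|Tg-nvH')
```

['n']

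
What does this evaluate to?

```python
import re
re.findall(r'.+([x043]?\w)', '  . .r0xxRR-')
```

['R']

This matches one or more of any character; then optionally one of [x043], then a word character (captured).
`findall` collects group 1 from the one match (1 total).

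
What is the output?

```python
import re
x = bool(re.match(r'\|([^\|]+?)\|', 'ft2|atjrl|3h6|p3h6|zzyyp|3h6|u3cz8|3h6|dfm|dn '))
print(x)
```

`re.match` only tries the pattern at the start of the string.
Here the pattern fails at index 0, so the call returns None, and `bool(None)` is False.

False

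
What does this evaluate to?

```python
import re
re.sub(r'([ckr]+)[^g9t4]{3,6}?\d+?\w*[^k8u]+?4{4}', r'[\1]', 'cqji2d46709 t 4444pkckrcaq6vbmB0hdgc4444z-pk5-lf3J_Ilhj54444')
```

`\1` in the replacement pulls in group 1's text for each match.

'[c]p[kckr]z-p[k]'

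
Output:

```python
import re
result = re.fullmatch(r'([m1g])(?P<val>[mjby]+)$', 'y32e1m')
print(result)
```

None

`re.fullmatch` is like wrapping the pattern in `^…$` (in single-line mode).
Here the pattern can't cover the whole string, so the call returns None.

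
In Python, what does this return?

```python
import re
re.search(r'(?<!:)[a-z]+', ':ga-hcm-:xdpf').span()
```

A negative assertion filters positions out without eating any characters.
Unlike `match`, `search` isn't anchored — it looks for the pattern anywhere in the string.
The match spans [2:3] → 'a'.

(2, 3)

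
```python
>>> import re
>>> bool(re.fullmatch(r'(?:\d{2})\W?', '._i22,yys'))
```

The pattern matches exactly 2 of a digit (non-capturing group); then optionally a non-word character.
`re.fullmatch` is like wrapping the pattern in `^…$` (in single-line mode).
Here the pattern can't cover the whole string, so the call returns None, and `bool(None)` is False.

False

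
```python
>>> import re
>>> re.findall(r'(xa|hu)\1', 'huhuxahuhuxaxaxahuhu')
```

['hu', 'hu', 'xa', 'hu']

A backreference is literal: `\1` must see the identical characters the first group matched.
Walking the string: at [0:4] match 'huhu', group 1 = 'hu'; at [6:10] match 'huhu', group 1 = 'hu'; at [10:14] match 'xaxa', group 1 = 'xa'; at [16:20] match 'huhu', group 1 = 'hu'.
With a single group, `findall` returns only what that group captured — 4 items.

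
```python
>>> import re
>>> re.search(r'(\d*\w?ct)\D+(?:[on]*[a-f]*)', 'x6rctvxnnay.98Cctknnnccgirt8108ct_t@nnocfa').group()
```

'6rctvxnnay.'

The pattern matches zero or more of a digit, then optionally a word character, then the literal 'ct' (captured); then one or more of a non-digit; then zero or more of one of [on], then zero or more of a character in [a-f] (non-capturing group).
Unlike `match`, `search` isn't anchored — it looks for the pattern anywhere in the string.
The match spans [1:12] → '6rctvxnnay.'.
Captured: group 1 = '6rct'.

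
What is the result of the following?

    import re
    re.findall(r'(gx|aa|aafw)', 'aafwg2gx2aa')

['aa', 'gx', 'aa']

The regex engine tests alternatives in the order written; an earlier branch that matches wins even if a later one would match more.
Scanning left to right: at [0:2] match 'aa', group 1 = 'aa'; at [6:8] match 'gx', group 1 = 'gx'; at [9:11] match 'aa', group 1 = 'aa'.
One capturing group, so `findall` returns just the captured substring from each match — 3 in all.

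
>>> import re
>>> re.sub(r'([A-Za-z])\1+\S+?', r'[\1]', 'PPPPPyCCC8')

`\1` has to match the exact text group 1 already captured.
Matches: at [0:6] → 'PPPPPy'; at [6:10] → 'CCC8'.
`\1` in the replacement pulls in group 1's text for each match.

'[P][C]'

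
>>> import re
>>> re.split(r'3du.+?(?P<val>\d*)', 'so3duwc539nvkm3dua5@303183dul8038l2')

['so', '', 'c539nvkm', '5', '@30318', '8038', 'l2']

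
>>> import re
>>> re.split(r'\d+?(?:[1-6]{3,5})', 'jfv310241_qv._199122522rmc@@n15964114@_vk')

A non-greedy quantifier consumes as few characters as it can — just enough that the remainder of the pattern still matches from where it stops; whatever follows it matches normally.
Each match becomes a cut point; 4 segments remain.

['jfv', '_qv._', '2rmc@@n', '@_vk']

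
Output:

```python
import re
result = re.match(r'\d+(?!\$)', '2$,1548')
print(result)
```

With `match`, the pattern is implicitly anchored at the beginning.
Here the pattern fails at index 0, so the call returns None.

None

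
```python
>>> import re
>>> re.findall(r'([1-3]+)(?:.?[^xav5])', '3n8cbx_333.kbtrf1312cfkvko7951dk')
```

['3', '333', '1312', '1']

This matches one or more of a character in [1-3] (captured); then optionally any character, then any character except [xav5] (non-capturing group).
Walking the string: at [0:3] match '3n8', group 1 = '3'; at [7:12] match '333.k', group 1 = '333'; at [16:22] match '1312cf', group 1 = '1312'; at [29:32] match '1dk', group 1 = '1'.
`findall` collects group 1 from each match (4 total).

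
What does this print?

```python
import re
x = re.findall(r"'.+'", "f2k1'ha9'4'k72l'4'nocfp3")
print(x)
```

Scanning left to right: at [4:18] → "'ha9'4'k72l'4'".
Since nothing is captured, `findall` lists the 1 matched substring directly.

["'ha9'4'k72l'4'"]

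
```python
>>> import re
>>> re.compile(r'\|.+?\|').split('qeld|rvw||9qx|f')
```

['qeld', '', 'f']

A `+?`/`*?`/`{m,n}?` starts at its minimum and grows only as far as needed for what follows to match.
Matches to split on: at [4:9] → '|rvw|'; at [9:14] → '|9qx|'.
`split` removes every match and returns the 3 fragments in between.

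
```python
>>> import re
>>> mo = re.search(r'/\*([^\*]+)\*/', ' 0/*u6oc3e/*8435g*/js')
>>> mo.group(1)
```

The match spans [10:19] → '/*8435g*/'.
Captured: group 1 = '8435g'.

'8435g'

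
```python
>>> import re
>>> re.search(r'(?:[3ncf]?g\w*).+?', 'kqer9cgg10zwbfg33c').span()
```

The pattern matches optionally one of [3ncf], then the literal 'g', then zero or more of a word character (non-capturing group); then one or more of any character (lazy).
Unlike `match`, `search` isn't anchored — it looks for the pattern anywhere in the string.
The match spans [5:18] → 'cgg10zwbfg33c'.

(5, 18)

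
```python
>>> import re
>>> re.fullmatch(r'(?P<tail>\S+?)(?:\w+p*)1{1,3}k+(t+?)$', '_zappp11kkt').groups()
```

This matches one or more of a non-whitespace character (lazy) (captured as 'tail'); then one or more of a word character, then zero or more of the literal 'p' (non-capturing group); then 1 to 3 of the literal '1', then one or more of a literal 'k'; then one or more of a literal 't' (lazy) (captured); then anchored at the end.
A `+?`/`*?`/`{m,n}?` starts at its minimum and grows only as far as needed for what follows to match.
`fullmatch` succeeds only if the pattern covers the string from start to end.
The match spans [0:11] → '_zappp11kkt'.
Captured: group 1 = '_', group 2 = 't'.

('_', 't')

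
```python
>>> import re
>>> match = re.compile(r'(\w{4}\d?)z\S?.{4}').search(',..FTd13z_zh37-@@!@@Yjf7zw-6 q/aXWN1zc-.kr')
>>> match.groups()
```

The pattern matches exactly 4 of a word character, then optionally a digit (captured); then a literal 'z', then optionally a non-whitespace character, then exactly 4 of any character.
`search` walks the string left to right and returns the first match it finds.
The match spans [3:14] → 'FTd13z_zh37'.
Captured: group 1 = 'FTd13'.

('FTd13',)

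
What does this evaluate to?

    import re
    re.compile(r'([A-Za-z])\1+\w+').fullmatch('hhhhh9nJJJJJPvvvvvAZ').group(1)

'h'

The match spans [0:20] → 'hhhhh9nJJJJJPvvvvvAZ'.
Captured: group 1 = 'h'.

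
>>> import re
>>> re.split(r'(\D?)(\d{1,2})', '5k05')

['', '', '5', '', 'k', '05', '']

`re.split` interleaves the captured-group text with the surrounding fragments.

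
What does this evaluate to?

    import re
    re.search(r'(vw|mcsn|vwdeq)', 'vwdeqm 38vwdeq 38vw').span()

(0, 2)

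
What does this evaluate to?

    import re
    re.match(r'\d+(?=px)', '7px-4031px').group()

The lookaround is zero-width — it requires the adjacent text to match without consuming it, so the asserted text isn't part of the match.
`match` is anchored at position 0; if the pattern doesn't fit there, it returns None.
The match spans [0:1] → '7'.

'7'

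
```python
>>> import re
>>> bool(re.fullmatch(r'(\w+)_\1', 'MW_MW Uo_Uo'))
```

After group 1 captures some text, `\1` only succeeds where that same text appears again.
`fullmatch` succeeds only if the pattern covers the string from start to end.
Here there's no way to consume every character, so the call returns None, and `bool(None)` is False.

False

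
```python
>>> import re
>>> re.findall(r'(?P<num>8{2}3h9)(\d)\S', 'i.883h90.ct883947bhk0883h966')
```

[('883h9', '0'), ('883h9', '6')]

This matches exactly 2 of the literal '8', then the literal '3h9' (captured as 'num'); then a digit (captured); then a non-whitespace character.
Matches: at [2:9] match '883h90.', groups = ('883h9', '0'); at [21:28] match '883h966', groups = ('883h9', '6').
Multiple groups make `findall` return tuples — one 2-tuple for each match.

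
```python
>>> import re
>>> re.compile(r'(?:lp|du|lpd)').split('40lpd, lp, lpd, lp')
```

['40', 'd, ', ', ', 'd, ', '']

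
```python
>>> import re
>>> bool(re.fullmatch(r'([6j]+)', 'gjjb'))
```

False

The pattern matches one or more of one of [6j] (captured).
`fullmatch` succeeds only if the pattern covers the string from start to end.
Here there's no way to consume every character, so the call returns None, and `bool(None)` is False.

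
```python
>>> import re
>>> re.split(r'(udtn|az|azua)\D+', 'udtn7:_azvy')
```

['udtn7:_', 'az', '']

Matches to split on: at [7:11] → 'azvy'.
`re.split` interleaves the captured-group text with the surrounding fragments.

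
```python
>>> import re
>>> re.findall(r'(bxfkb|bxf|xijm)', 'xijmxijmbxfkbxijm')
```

['xijm', 'xijm', 'bxfkb', 'xijm']

The regex engine tests alternatives in the order written; an earlier branch that matches wins even if a later one would match more.
One capturing group, so `findall` returns just the captured substring from each match — 4 in all.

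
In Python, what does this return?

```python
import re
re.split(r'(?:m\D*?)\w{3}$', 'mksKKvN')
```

['', '']

Pattern: the literal 'm', then zero or more of a non-digit (lazy) (non-capturing group); then exactly 3 of a word character; then anchored at the end.
Matches to split on: at [0:7] → 'mksKKvN'.
`split` removes every match and returns the 2 fragments in between.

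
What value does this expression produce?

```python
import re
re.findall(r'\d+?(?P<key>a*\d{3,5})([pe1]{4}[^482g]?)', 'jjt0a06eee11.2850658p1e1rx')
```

[('50658', 'p1e1r')]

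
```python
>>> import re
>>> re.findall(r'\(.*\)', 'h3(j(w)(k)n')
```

['(j(w)(k)']

Scanning left to right: at [2:10] → '(j(w)(k)'.
Since nothing is captured, `findall` lists the 1 matched substring directly.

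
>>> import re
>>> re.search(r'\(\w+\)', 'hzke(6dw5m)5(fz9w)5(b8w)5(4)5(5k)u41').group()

'(6dw5m)'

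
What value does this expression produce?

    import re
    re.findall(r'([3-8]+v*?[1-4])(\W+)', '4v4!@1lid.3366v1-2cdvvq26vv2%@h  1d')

[('4v4', '!@'), ('3366v1', '-'), ('6vv2', '%@')]

The pattern matches one or more of a character in [3-8], then zero or more of the literal 'v' (lazy), then a character in [1-4] (captured); then one or more of a non-word character (captured).
Matches: at [0:5] match '4v4!@', groups = ('4v4', '!@'); at [10:17] match '3366v1-', groups = ('3366v1', '-'); at [24:30] match '6vv2%@', groups = ('6vv2', '%@').
With 2 capturing groups, `findall` returns a 2-tuple per match.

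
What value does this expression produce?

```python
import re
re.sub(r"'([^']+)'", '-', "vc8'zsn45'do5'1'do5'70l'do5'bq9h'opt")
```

Matches: at [3:10] → "'zsn45'"; at [13:16] → "'1'"; at [19:24] → "'70l'"; at [27:33] → "'bq9h'".
Every occurrence is swapped for '-'.

'vc8-do5-do5-do5-opt'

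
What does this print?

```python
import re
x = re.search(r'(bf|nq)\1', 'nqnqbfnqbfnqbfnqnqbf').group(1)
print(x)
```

nq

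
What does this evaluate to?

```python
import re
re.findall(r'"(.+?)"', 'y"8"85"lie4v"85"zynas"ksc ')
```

Walking the string: at [1:4] match '"8"', group 1 = '8'; at [6:13] match '"lie4v"', group 1 = 'lie4v'; at [15:22] match '"zynas"', group 1 = 'zynas'.
With a single group, `findall` returns only what that group captured — 3 items.

['8', 'lie4v', 'zynas']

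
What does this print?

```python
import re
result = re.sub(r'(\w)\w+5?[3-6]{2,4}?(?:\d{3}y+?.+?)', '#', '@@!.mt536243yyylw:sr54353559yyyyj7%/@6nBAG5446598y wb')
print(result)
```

@@!.#ylw:#yyj7%/@#wb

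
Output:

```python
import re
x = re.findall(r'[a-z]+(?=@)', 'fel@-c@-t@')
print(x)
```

['fel', 'c', 't']

The `(?=…)`/`(?<=…)` assertion just peeks at neighbouring text; it doesn't advance the match position.
No capturing groups, so `findall` returns the 3 full match strings.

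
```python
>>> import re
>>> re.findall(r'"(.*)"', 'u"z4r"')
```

['z4r']

Matches: at [1:6] match '"z4r"', group 1 = 'z4r'.
Because there's exactly one group, `findall` drops the full match and keeps group 1 from the one hit.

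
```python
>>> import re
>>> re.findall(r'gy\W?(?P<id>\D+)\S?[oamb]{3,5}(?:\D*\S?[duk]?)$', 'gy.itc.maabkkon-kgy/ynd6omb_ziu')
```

This matches the literal 'gy', then optionally a non-word character; then one or more of a non-digit (captured as 'id'); then optionally a non-whitespace character, then 3 to 5 of one of [oamb]; then zero or more of a non-digit, then optionally a non-whitespace character, then optionally one of [duk] (non-capturing group); then anchored at the end.
One capturing group, so `findall` returns just the captured substring from the one match — 1 in all.

['itc.maabkkon-kgy/ynd']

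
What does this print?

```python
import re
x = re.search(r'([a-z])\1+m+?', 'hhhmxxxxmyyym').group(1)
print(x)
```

The match spans [0:4] → 'hhhm'.
Captured: group 1 = 'h'.

h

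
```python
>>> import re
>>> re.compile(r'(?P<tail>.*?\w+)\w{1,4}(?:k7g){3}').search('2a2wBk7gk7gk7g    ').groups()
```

('2a2w',)

Pattern: zero or more of any character (lazy), then one or more of a word character (captured as 'tail'); then 1 to 4 of a word character, then the literal 'k7g' repeated 3 times.
`re.search` tries every starting position until one works.
The match spans [0:14] → '2a2wBk7gk7gk7g'.
Captured: group 1 = '2a2w'.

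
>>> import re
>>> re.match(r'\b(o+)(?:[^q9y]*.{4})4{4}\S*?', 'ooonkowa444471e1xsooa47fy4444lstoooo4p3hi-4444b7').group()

The pattern matches a word boundary (`\b`, zero-width); then one or more of a literal 'o' (captured); then zero or more of any character except [q9y], then exactly 4 of any character (non-capturing group); then exactly 4 of the literal '4', then zero or more of a non-whitespace character (lazy).
A non-greedy quantifier consumes as few characters as it can — just enough that the remainder of the pattern still matches from where it stops; whatever follows it matches normally.
With `match`, the pattern is implicitly anchored at the beginning.
The match spans [0:29] → 'ooonkowa444471e1xsooa47fy4444'.
Captured: group 1 = 'ooo'.

'ooonkowa444471e1xsooa47fy4444'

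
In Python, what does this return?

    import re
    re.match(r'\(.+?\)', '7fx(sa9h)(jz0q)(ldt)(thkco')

None

`re.match` only tries the pattern at the start of the string.
Here the pattern fails at index 0, so the call returns None.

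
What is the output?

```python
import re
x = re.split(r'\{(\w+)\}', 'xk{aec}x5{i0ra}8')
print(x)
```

Matches to split on: at [2:7] → '{aec}'; at [9:15] → '{i0ra}'.
Because the pattern has a capturing group, `split` also inserts each captured text between the pieces.

['xk', 'aec', 'x5', 'i0ra', '8']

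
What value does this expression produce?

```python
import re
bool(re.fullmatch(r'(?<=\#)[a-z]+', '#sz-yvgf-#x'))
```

The lookaround is zero-width — it requires the adjacent text to match without consuming it, so the asserted text isn't part of the match.
`re.fullmatch` is like wrapping the pattern in `^…$` (in single-line mode).
Here the pattern can't cover the whole string, so the call returns None, and `bool(None)` is False.

False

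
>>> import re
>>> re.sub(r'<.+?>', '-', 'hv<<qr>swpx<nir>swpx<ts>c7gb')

'hv-swpx-swpx-c7gb'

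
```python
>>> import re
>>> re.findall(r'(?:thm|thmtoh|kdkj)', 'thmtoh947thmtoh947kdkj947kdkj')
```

Alternation tries branches left to right and keeps the first one that lets the overall match succeed at that position.
Matches: at [0:3] → 'thm'; at [9:12] → 'thm'; at [18:22] → 'kdkj'; at [25:29] → 'kdkj'.
With no groups in the pattern, `findall` gives back each whole match — 4 here.

['thm', 'thm', 'kdkj', 'kdkj']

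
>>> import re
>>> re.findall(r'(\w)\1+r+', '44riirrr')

['4', 'i']

`\1` has to match the exact text group 1 already captured.
With a single group, `findall` returns only what that group captured — 2 items.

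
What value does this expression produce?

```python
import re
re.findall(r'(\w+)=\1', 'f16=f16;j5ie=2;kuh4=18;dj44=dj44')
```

['f16', 'dj44']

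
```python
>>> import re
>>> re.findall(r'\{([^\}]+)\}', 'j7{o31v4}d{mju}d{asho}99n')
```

One capturing group, so `findall` returns just the captured substring from each match — 3 in all.

['o31v4', 'mju', 'asho']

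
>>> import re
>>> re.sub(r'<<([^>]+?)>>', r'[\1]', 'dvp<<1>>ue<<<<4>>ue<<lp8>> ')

'dvp[1]ue[<<4]ue[lp8] '

Matches: at [3:8] → '<<1>>'; at [10:17] → '<<<<4>>'; at [19:26] → '<<lp8>>'.
The replacement refers to a captured group, so each match is rewritten using its own captured text.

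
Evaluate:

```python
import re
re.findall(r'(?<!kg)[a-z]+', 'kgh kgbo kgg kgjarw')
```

['kgh', 'kgbo', 'kgg', 'kgjarw']

A negative assertion filters positions out without eating any characters.
No capturing groups, so `findall` returns the 4 full match strings.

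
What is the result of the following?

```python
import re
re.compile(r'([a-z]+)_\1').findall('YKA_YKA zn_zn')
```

`\1` has to match the exact text group 1 already captured.
Because there's exactly one group, `findall` drops the full match and keeps group 1 from the one hit.

['zn']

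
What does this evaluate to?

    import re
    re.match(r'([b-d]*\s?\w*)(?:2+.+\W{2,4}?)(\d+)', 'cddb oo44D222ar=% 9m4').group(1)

'cddb oo44D22'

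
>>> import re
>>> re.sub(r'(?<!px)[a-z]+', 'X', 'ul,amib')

The negative lookaround is zero-width — it rules out positions where the adjacent text would match, without consuming anything.
Matches: at [0:2] → 'ul'; at [3:7] → 'amib'.
Every occurrence is swapped for 'X'.

'X,X'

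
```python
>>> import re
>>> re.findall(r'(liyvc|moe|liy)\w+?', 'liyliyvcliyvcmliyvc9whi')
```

['liy', 'liyvc', 'liyvc']

The regex engine tests alternatives in the order written; an earlier branch that matches wins even if a later one would match more.
`findall` collects group 1 from each match (3 total).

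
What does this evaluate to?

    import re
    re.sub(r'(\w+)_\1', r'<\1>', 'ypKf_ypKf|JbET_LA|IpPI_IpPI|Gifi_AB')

'<ypKf>|JbET_LA|<IpPI>|Gifi_AB'

`\1` has to match the exact text group 1 already captured.
Matches: at [0:9] → 'ypKf_ypKf'; at [18:27] → 'IpPI_IpPI'.
The replacement refers to a captured group, so each match is rewritten using its own captured text.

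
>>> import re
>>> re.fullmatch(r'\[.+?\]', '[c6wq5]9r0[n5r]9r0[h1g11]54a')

None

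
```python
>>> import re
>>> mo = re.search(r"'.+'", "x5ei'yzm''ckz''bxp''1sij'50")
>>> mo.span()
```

(4, 25)

`re.search` scans for the first position where the pattern succeeds.
The match spans [4:25] → "'yzm''ckz''bxp''1sij'".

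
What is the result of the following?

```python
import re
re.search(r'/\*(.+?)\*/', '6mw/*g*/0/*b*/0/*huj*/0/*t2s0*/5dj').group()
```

'/*g*/'

Lazy quantifiers expand one character at a time until the remainder of the pattern can match.
Unlike `match`, `search` isn't anchored — it looks for the pattern anywhere in the string.
The match spans [3:8] → '/*g*/'.
Captured: group 1 = 'g'.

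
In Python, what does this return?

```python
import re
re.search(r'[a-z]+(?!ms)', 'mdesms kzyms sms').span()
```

(0, 6)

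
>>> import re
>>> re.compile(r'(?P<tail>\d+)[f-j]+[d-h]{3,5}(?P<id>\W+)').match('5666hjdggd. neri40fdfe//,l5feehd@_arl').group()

'5666hjdggd. '

`re.match` won't scan ahead — the pattern has to work from the very first character.
The match spans [0:12] → '5666hjdggd. '.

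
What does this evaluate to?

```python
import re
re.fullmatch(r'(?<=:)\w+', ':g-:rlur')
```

Lookahead/lookbehind check context without consuming it, so the matched span excludes the asserted characters.
`fullmatch` succeeds only if the pattern covers the string from start to end.
Here the pattern can't cover the whole string, so the call returns None.

None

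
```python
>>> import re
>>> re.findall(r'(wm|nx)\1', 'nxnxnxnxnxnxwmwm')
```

['nx', 'nx', 'nx', 'wm']

The backreference `\1` re-matches whatever the first group consumed, character for character.
Scanning left to right: at [0:4] match 'nxnx', group 1 = 'nx'; at [4:8] match 'nxnx', group 1 = 'nx'; at [8:12] match 'nxnx', group 1 = 'nx'; at [12:16] match 'wmwm', group 1 = 'wm'.
One capturing group, so `findall` returns just the captured substring from each match — 4 in all.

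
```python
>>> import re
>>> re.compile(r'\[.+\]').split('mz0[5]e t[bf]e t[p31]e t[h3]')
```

['mz0', '']

Matches to split on: at [3:28] → '[5]e t[bf]e t[p31]e t[h3]'.
`split` removes every match and returns the 2 fragments in between.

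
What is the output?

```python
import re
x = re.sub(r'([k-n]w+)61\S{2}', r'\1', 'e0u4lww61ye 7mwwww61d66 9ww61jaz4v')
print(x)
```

e0u4lww 7mwwww6 9ww61jaz4v

The pattern matches a character in [k-n], then one or more of a literal 'w' (captured); then the literal '61', then exactly 2 of a non-whitespace character.
Matches: at [4:11] → 'lww61ye'; at [13:22] → 'mwwww61d6'.
Each match is replaced using the text its own group 1 captured.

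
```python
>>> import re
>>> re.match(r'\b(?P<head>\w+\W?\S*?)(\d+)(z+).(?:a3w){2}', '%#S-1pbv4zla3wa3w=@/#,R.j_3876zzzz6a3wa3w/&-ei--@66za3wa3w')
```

None

This matches a word boundary (`\b`, zero-width); then one or more of a word character, then optionally a non-word character, then zero or more of a non-whitespace character (lazy) (captured as 'head'); then one or more of a digit (captured); then one or more of a literal 'z' (captured); then any character, then the literal 'a3w' repeated 2 times.
`match` is anchored at position 0; if the pattern doesn't fit there, it returns None.
Here position 0 doesn't satisfy it, so the call returns None.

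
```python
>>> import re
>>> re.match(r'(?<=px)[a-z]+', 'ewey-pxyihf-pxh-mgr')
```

None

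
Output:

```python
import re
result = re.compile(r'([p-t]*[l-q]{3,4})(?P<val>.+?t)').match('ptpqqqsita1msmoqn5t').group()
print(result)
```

ptpqqqsit

`match` is anchored at position 0; if the pattern doesn't fit there, it returns None.
The match spans [0:9] → 'ptpqqqsit'.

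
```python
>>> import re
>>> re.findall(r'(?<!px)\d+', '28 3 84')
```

['28', '3', '84']

A negative assertion filters positions out without eating any characters.
Walking the string: at [0:2] → '28'; at [3:4] → '3'; at [5:7] → '84'.
No capturing groups, so `findall` returns the 3 full match strings.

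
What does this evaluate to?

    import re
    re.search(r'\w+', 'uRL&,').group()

This matches one or more of a word character.
`re.search` tries every starting position until one works.
The match spans [0:3] → 'uRL'.

'uRL'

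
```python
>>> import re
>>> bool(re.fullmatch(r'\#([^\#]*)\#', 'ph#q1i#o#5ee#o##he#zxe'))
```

False

`re.fullmatch` is like wrapping the pattern in `^…$` (in single-line mode).
Here there's no way to consume every character, so the call returns None, and `bool(None)` is False.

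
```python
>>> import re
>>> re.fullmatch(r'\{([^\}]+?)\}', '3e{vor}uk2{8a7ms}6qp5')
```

None

`re.fullmatch` requires the pattern to consume the entire string.
Here the pattern can't cover the whole string, so the call returns None.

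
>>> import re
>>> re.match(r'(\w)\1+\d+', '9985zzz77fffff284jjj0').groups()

The match spans [0:4] → '9985'.
Captured: group 1 = '9'.

('9',)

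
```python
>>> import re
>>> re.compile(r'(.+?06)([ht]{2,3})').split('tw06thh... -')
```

Pattern: one or more of any character (lazy), then the literal '06' (captured); then 2 to 3 of one of [ht] (captured).
Matches to split on: at [0:7] → 'tw06thh'.
The group in the pattern means `split` returns the separators' captures alongside the pieces.

['', 'tw06', 'thh', '... -']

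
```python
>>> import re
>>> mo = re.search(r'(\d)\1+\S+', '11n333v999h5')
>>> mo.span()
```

`\1` has to match the exact text group 1 already captured.
The match spans [0:12] → '11n333v999h5'.

(0, 12)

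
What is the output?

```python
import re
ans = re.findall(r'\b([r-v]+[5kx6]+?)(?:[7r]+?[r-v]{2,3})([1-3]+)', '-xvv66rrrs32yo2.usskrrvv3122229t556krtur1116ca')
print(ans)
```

With 2 capturing groups, `findall` returns a 2-tuple per match.

[('ussk', '312222')]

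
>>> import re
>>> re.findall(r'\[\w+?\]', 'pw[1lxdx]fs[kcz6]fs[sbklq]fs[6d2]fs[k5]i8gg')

Scanning left to right: at [2:9] → '[1lxdx]'; at [11:17] → '[kcz6]'; at [19:26] → '[sbklq]'; at [28:33] → '[6d2]'; at [35:39] → '[k5]'.
No capturing groups, so `findall` returns the 5 full match strings.

['[1lxdx]', '[kcz6]', '[sbklq]', '[6d2]', '[k5]']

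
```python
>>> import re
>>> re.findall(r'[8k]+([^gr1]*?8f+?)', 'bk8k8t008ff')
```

['t008f']

This matches one or more of one of [8k]; then zero or more of any character except [gr1] (lazy), then the literal '8', then one or more of a literal 'f' (lazy) (captured).
Walking the string: at [1:10] match 'k8k8t008f', group 1 = 't008f'.
One capturing group, so `findall` returns just the captured substring from the one match — 1 in all.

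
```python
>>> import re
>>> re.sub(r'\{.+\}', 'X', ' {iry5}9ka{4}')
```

Matches: at [1:13] → '{iry5}9ka{4}'.
`sub` substitutes 'X' at each match site.

' X'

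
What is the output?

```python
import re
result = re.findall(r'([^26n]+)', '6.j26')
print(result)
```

['.j']

The pattern matches one or more of any character except [26n] (captured).
`findall` collects group 1 from the one match (1 total).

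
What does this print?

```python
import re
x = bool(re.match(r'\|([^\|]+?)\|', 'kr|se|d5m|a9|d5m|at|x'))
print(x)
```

`re.match` won't scan ahead — the pattern has to work from the very first character.
Here position 0 doesn't satisfy it, so the call returns None, and `bool(None)` is False.

False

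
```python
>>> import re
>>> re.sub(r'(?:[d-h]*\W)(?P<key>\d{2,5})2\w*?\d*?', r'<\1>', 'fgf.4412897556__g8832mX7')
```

Pattern: zero or more of a character in [d-h], then a non-word character (non-capturing group); then 2 to 5 of a digit (captured as 'key'); then a literal '2', then zero or more of a word character (lazy), then zero or more of a digit (lazy).
`\1` in the replacement pulls in group 1's text for each match.

'<441>897556__g8832mX7'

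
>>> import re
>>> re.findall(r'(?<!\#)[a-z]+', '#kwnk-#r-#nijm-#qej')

['wnk', 'ijm', 'ej']

The negative lookahead/lookbehind blocks any match where the forbidden context is present.
Scanning left to right: at [2:5] → 'wnk'; at [11:14] → 'ijm'; at [17:19] → 'ej'.
`findall` yields the raw match text (3 of them) because the pattern has no groups.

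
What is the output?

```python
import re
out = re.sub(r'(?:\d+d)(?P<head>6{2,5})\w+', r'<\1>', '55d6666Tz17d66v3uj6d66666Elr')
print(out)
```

The pattern matches one or more of a digit, then a literal 'd' (non-capturing group); then 2 to 5 of a literal '6' (captured as 'head'); then one or more of a word character.
`\1` in the replacement pulls in group 1's text for each match.

<6666>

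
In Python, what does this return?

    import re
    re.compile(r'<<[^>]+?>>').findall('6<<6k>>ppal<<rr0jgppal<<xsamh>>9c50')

['<<6k>>', '<<rr0jgppal<<xsamh>>']

Walking the string: at [1:7] → '<<6k>>'; at [11:31] → '<<rr0jgppal<<xsamh>>'.
Since nothing is captured, `findall` lists the 2 matched substrings directly.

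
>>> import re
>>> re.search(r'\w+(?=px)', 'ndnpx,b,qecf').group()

Lookahead/lookbehind check context without consuming it, so the matched span excludes the asserted characters.
`re.search` tries every starting position until one works.
The match spans [0:3] → 'ndn'.

'ndn'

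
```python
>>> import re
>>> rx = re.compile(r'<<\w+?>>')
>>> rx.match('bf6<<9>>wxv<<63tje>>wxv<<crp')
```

`re.match` won't scan ahead — the pattern has to work from the very first character.
Here position 0 doesn't satisfy it, so the call returns None.

None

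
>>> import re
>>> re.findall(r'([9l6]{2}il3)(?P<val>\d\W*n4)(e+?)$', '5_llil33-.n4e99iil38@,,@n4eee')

[]

Multiple groups make `findall` return tuples — one 3-tuple for each match.
Nothing in the string satisfies the pattern, so the list is empty.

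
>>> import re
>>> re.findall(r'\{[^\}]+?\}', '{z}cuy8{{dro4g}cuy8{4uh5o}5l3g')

`findall` yields the raw match text (3 of them) because the pattern has no groups.

['{z}', '{{dro4g}', '{4uh5o}']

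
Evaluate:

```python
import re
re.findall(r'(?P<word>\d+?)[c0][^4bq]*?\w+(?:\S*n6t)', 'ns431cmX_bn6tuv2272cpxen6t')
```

This matches one or more of a digit (lazy) (captured as 'word'); then one of [c0], then zero or more of any character except [4bq] (lazy), then one or more of a word character; then zero or more of a non-whitespace character, then the literal 'n6t' (non-capturing group).
Walking the string: at [2:26] match '431cmX_bn6tuv2272cpxen6t', group 1 = '431'.
With a single group, `findall` returns only what that group captured — 1 item.

['431']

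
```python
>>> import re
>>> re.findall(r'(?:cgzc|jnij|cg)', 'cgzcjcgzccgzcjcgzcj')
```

['cgzc', 'cgzc', 'cgzc', 'cgzc']

`|` is ordered: at each position the engine commits to the first alternative that works.
With no groups in the pattern, `findall` gives back each whole match — 4 here.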